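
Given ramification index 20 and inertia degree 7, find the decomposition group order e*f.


|D_P| = e * f
= 20 * 7
= 140

140


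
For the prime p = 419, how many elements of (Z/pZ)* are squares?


For prime p, the number of non-zero quadratic residues is (p-1)/2.
= (419-1)/2
= 209

209


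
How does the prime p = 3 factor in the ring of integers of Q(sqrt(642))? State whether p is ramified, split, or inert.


K = Q(sqrt(642)). Since d mod 4 = 2, disc(K) = 2568.
Check p | disc: 2568 mod 3 = 0.
p divides disc, so p ramifies: (p) = P^2 with e=2, f=1, g=1.
Therefore p is ramified.

ramified


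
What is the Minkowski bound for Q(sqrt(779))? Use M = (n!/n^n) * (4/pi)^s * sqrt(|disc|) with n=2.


d = 779, d mod 4 = 3, so disc(K) = 4d = 3116; |disc(K)| = 3116
Real quadratic field, so n = 2, s = r2 = 0, r1 = 2
M = (n!/n^n) * (4/pi)^s * sqrt(|disc(K)|) = (2!/2^2) * (4/pi)^0 * sqrt(3116)
= 0.5 * 1.000000 * 55.821143
= 27.9106

27.9106


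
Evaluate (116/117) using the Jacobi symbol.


Compute (116/117) via quadratic reciprocity:
  pull out 2: (2/117) = -1  (since 117 mod 8 = 5)
  pull out 2: (2/117) = -1  (since 117 mod 8 = 5)
  reciprocity: (29/117) -> +(117/29)
  reduce: (1/29)
  (1/29) = 1
Product of signs = 1

1


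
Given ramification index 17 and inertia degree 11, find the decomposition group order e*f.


|D_P| = e * f
= 17 * 11
= 187

187


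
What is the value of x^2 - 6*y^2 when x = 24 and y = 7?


x^2 - d*y^2
= 24^2 - 6*7^2
= 576 - 294
= 282

282


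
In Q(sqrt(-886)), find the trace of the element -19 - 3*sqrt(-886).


Tr(a + b*sqrt(d)) = (a + b*sqrt(d)) + (a - b*sqrt(d)) = 2a
= 2 * (-19)
= -38

-38


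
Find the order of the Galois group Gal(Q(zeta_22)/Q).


|Gal(Q(zeta_22)/Q)| = phi(22)
= 10

10


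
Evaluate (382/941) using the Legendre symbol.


p = 941 is prime, so compute (382/941) with the reciprocity algorithm (Jacobi-symbol steps: pull out 2s via (2/n), flip via reciprocity, reduce):
  pull out 2: (2/941) = -1  (since 941 mod 8 = 5)
  reciprocity: (191/941) -> +(941/191)
  reduce: (177/191)
  reciprocity: (177/191) -> +(191/177)
  reduce: (14/177)
  pull out 2: (2/177) = +1  (since 177 mod 8 = 1)
  reciprocity: (7/177) -> +(177/7)
  reduce: (2/7)
  pull out 2: (2/7) = +1  (since 7 mod 8 = 7)
  (1/7) = 1
Product of signs = -1
(382/941) = -1

-1


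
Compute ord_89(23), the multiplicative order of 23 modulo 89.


We want ord_89(23), the smallest k >= 1 with 23^k = 1 mod 89.
n = 89 = 89, phi(89) = 88; the order divides phi(n).
Divisors of 88: 1, 2, 4, 8, 11, 22, 44, 88
Repeated squaring mod 89: 23^1 = 23, 23^2 = 84, 23^4 = 25, 23^8 = 2, 23^16 = 4, 23^32 = 16, 23^64 = 78
Test divisors in increasing order:
  k=1: 23^1 = 23 mod 89
  k=2: 23^2 = 84 mod 89
  k=4: 23^4 = 25 mod 89
  k=8: 23^8 = 2 mod 89
  k=11: 23^11 = 2 * 84 * 23 = 37 mod 89
  k=22: 23^22 = 4 * 25 * 84 = 34 mod 89
  k=44: 23^44 = 16 * 2 * 25 = 88 mod 89
  k=88: 23^88 = 78 * 4 * 2 = 1 mod 89  <- first divisor giving 1
Order = 88

88


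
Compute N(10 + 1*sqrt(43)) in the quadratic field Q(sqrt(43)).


N(a + b*sqrt(d)) = a^2 - d*b^2
= (10)^2 - (43)*(1)^2
= 100 - 43
= 57

57


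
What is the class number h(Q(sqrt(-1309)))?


K = Q(sqrt(-1309)). d mod 4 = 3, so D = disc(K) = 4d = -5236
h(K) equals the number of primitive reduced positive-definite forms (a, b, c) = a*x^2 + b*x*y + c*y^2 with b^2 - 4ac = D,
where reduced means |b| <= a <= c, with b >= 0 whenever |b| = a or a = c, and primitive means gcd(a, b, c) = 1.
Reduced forces 3a^2 <= |D| = 5236, so 1 <= a <= 41; b must have the parity of D, and c = (b^2 - D)/(4a) must be an integer >= a.
Enumerate a = 1..41, b in [-a, a]:
  a=1: (1, 0, 1309)  [1]
  a=2: (2, 2, 655)  [1]
  a=3..4: none
  a=5: (5, -2, 262), (5, 2, 262)  [2]
  a=6: none
  a=7: (7, 0, 187)  [1]
  a=8..9: none
  a=10: (10, -2, 131), (10, 2, 131)  [2]
  a=11: (11, 0, 119)  [1]
  a=12: none
  a=13: (13, -4, 101), (13, 4, 101)  [2]
  a=14: (14, 14, 97)  [1]
  a=15..16: none
  a=17: (17, 0, 77)  [1]
  a=18..21: none
  a=22: (22, 22, 65)  [1]
  a=23: (23, -10, 58), (23, 10, 58)  [2]
  a=24: none
  a=25: (25, -8, 53), (25, 8, 53)  [2]
  a=26: (26, -22, 55), (26, 22, 55)  [2]
  a=27..28: none
  a=29: (29, -10, 46), (29, 10, 46)  [2]
  a=30..33: none
  a=34: (34, 34, 47)  [1]
  a=35: (35, -28, 43), (35, 28, 43)  [2]
  a=36..41: none
Total reduced forms: 1 + 1 + 2 + 1 + 2 + 1 + 2 + 1 + 1 + 1 + 2 + 2 + 2 + 2 + 1 + 2 = 24
h = 24

24


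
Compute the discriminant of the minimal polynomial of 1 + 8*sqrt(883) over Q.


The element 1 + 8*sqrt(883) has minimal polynomial:
x^2 - 2*x - 56511
Discriminant = (-2)^2 - 4*(-56511)
= 4 + 226044
= 226048

226048


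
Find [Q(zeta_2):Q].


The degree equals Euler's totient phi(2).
2 = 2
phi(2) = 1

1


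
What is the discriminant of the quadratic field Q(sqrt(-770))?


For K = Q(sqrt(d)) with d squarefree: disc(K) = d if d = 1 mod 4, and disc(K) = 4d if d = 2 or 3 mod 4.
Here d = -770, and d mod 4 = 2.
d = 2 mod 4, not 1 (O_K = Z[sqrt(d)]), so disc(K) = 4d = 4 * (-770) = -3080

-3080


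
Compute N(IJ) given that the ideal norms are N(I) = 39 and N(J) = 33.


N(IJ) = N(I) * N(J)
= 39 * 33
= 1287

1287


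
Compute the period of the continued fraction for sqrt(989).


Run the CF algorithm for sqrt(989).
a_0 = floor(sqrt(989)) = 31; set m_0=0, q_0=1.
Recurrence: m' = q*a - m,  q' = (d - m'^2)/q,  a' = floor((a_0 + m')/q').
  step 1: m=31, q=28, a=2
  step 2: m=25, q=13, a=4
  step 3: m=27, q=20, a=2
  step 4: m=13, q=41, a=1
  step 5: m=28, q=5, a=11
  step 6: m=27, q=52, a=1
  step 7: m=25, q=7, a=8
  step 8: m=31, q=4, a=15
  step 9: m=29, q=37, a=1
  step 10: m=8, q=25, a=1
  step 11: m=17, q=28, a=1
  step 12: m=11, q=31, a=1
  step 13: m=20, q=19, a=2
  step 14: m=18, q=35, a=1
  step 15: m=17, q=20, a=2
  step 16: m=23, q=23, a=2
  step 17: m=23, q=20, a=2
  step 18: m=17, q=35, a=1
  step 19: m=18, q=19, a=2
  step 20: m=20, q=31, a=1
  step 21: m=11, q=28, a=1
  step 22: m=17, q=25, a=1
  step 23: m=8, q=37, a=1
  step 24: m=29, q=4, a=15
  step 25: m=31, q=7, a=8
  step 26: m=25, q=52, a=1
  step 27: m=27, q=5, a=11
  step 28: m=28, q=41, a=1
  step 29: m=13, q=20, a=2
  step 30: m=27, q=13, a=4
  step 31: m=25, q=28, a=2
  step 32: m=31, q=1, a=62
a_32 = 2*a_0 = 62, so the period closes here.
sqrt(989) = [31; 2, 4, 2, 1, 11, 1, 8, 15, 1, 1, 1, 1, 2, 1, 2, 2, 2, 1, 2, 1, 1, 1, 1, 15, 8, 1, 11, 1, 2, 4, 2, 62]
Period length = 32

32


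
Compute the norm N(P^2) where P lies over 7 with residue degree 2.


N(P^a) = p^(a*f)
= 7^(2*2)
= 7^4
= 2401

2401


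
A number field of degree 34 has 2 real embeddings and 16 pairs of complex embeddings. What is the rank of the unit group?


By Dirichlet's unit theorem:
rank = r1 + r2 - 1
= 2 + 16 - 1
= 17

17


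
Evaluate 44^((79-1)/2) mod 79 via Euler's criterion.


p = 79 is prime and the exponent is (p-1)/2 = 39, so by Euler's criterion 44^39 = (44/79) = +1 or -1 mod 79.
Compute by square-and-multiply:
  39 = 32 + 4 + 2 + 1 (binary 100111)
  Repeated squaring mod 79: 44^1 = 44, 44^2 = 40, 44^4 = 20, 44^8 = 5, 44^16 = 25, 44^32 = 72
  44^39 = 44^32 * 44^4 * 44^2 * 44^1 = 72 * 20 * 40 * 44 mod 79
    72 * 20 = 1440 = 18 mod 79
    18 * 40 = 720 = 9 mod 79
    9 * 44 = 396 = 1 mod 79
  44^39 = 1 mod 79
Result 1: 44 is a quadratic residue mod 79.
44^39 mod 79 = 1

1


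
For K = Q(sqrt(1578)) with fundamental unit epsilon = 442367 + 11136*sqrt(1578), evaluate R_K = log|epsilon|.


epsilon = 442367 + 11136*sqrt(1578)
= 884734.0000
R = ln(884734.0000)
= 13.6930

13.6930


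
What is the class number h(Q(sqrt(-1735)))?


K = Q(sqrt(-1735)). d mod 4 = 1, so D = disc(K) = d = -1735
h(K) equals the number of primitive reduced positive-definite forms (a, b, c) = a*x^2 + b*x*y + c*y^2 with b^2 - 4ac = D,
where reduced means |b| <= a <= c, with b >= 0 whenever |b| = a or a = c, and primitive means gcd(a, b, c) = 1.
Reduced forces 3a^2 <= |D| = 1735, so 1 <= a <= 24; b must have the parity of D, and c = (b^2 - D)/(4a) must be an integer >= a.
Enumerate a = 1..24, b in [-a, a]:
  a=1: (1, 1, 434)  [1]
  a=2: (2, -1, 217), (2, 1, 217)  [2]
  a=3: none
  a=4: (4, -3, 109), (4, 3, 109)  [2]
  a=5: (5, 5, 88)  [1]
  a=6: none
  a=7: (7, -1, 62), (7, 1, 62)  [2]
  a=8: (8, -5, 55), (8, 5, 55)  [2]
  a=9: none
  a=10: (10, -5, 44), (10, 5, 44)  [2]
  a=11: (11, -5, 40), (11, 5, 40)  [2]
  a=12..13: none
  a=14: (14, -13, 34), (14, -1, 31), (14, 1, 31), (14, 13, 34)  [4]
  a=15: none
  a=16: (16, -11, 29), (16, 11, 29)  [2]
  a=17: (17, -13, 28), (17, 13, 28)  [2]
  a=18..19: none
  a=20: (20, -5, 22), (20, 5, 22)  [2]
  a=21: none
  a=22: (22, -17, 23), (22, 17, 23)  [2]
  a=23..24: none
Total reduced forms: 1 + 2 + 2 + 1 + 2 + 2 + 2 + 2 + 4 + 2 + 2 + 2 + 2 = 26
h = 26

26


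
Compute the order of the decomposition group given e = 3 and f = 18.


|D_P| = e * f
= 3 * 18
= 54

54


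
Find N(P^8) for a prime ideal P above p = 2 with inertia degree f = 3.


N(P^a) = p^(a*f)
= 2^(8*3)
= 2^24
= 16777216

16777216


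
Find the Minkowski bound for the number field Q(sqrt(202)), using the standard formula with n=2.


d = 202, d mod 4 = 2, so disc(K) = 4d = 808; |disc(K)| = 808
Real quadratic field, so n = 2, s = r2 = 0, r1 = 2
M = (n!/n^n) * (4/pi)^s * sqrt(|disc(K)|) = (2!/2^2) * (4/pi)^0 * sqrt(808)
= 0.5 * 1.000000 * 28.425341
= 14.2127

14.2127


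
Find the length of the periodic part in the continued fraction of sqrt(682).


Run the CF algorithm for sqrt(682).
a_0 = floor(sqrt(682)) = 26; set m_0=0, q_0=1.
Recurrence: m' = q*a - m,  q' = (d - m'^2)/q,  a' = floor((a_0 + m')/q').
  step 1: m=26, q=6, a=8
  step 2: m=22, q=33, a=1
  step 3: m=11, q=17, a=2
  step 4: m=23, q=9, a=5
  step 5: m=22, q=22, a=2
  step 6: m=22, q=9, a=5
  step 7: m=23, q=17, a=2
  step 8: m=11, q=33, a=1
  step 9: m=22, q=6, a=8
  step 10: m=26, q=1, a=52
a_10 = 2*a_0 = 52, so the period closes here.
sqrt(682) = [26; 8, 1, 2, 5, 2, 5, 2, 1, 8, 52]
Period length = 10

10


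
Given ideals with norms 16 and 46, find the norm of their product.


N(IJ) = N(I) * N(J)
= 16 * 46
= 736

736


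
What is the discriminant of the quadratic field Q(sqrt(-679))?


For K = Q(sqrt(d)) with d squarefree: disc(K) = d if d = 1 mod 4, and disc(K) = 4d if d = 2 or 3 mod 4.
Here d = -679, and d mod 4 = 1.
d = 1 mod 4 (O_K = Z[(1+sqrt(d))/2]), so disc(K) = d = -679

-679


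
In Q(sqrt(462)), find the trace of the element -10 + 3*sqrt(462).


Tr(a + b*sqrt(d)) = (a + b*sqrt(d)) + (a - b*sqrt(d)) = 2a
= 2 * (-10)
= -20

-20


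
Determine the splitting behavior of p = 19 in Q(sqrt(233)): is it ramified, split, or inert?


K = Q(sqrt(233)). Since d mod 4 = 1, disc(K) = 233.
Check p | disc: 233 mod 19 = 5.
p does not divide disc. Compute Legendre symbol (d/p):
5^((19-1)/2) mod 19 = 1
(d/p) = 1, so p splits: (p) = P*P' with e=1, f=1, g=2.
Therefore p is split.

split


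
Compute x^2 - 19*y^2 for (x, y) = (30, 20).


x^2 - d*y^2
= 30^2 - 19*20^2
= 900 - 7600
= -6700

-6700


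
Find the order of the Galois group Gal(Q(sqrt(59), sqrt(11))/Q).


The 2 square roots of distinct primes are multiplicatively independent over Q,
so [K:Q] = 2^2 and Gal(K/Q) is isomorphic to (Z/2Z)^2.
|Gal| = 2^2 = 4

4


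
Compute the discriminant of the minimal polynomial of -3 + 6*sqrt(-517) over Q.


The element -3 + 6*sqrt(-517) has minimal polynomial:
x^2 + 6*x + 18621
Discriminant = (6)^2 - 4*(18621)
= 36 - 74484
= -74448

-74448


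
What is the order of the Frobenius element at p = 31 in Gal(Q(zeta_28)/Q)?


The Frobenius at p in Gal(Q(zeta_n)/Q) = (Z/nZ)* is the class of p, so its order is ord_28(31), the smallest k >= 1 with 31^k = 1 mod 28.
n = 28 = 2^2 * 7, phi(28) = 12; the order divides phi(n).
Divisors of 12: 1, 2, 3, 4, 6, 12
Repeated squaring mod 28: 31^1 = 3, 31^2 = 9, 31^4 = 25, 31^8 = 9
Test divisors in increasing order:
  k=1: 31^1 = 3 mod 28
  k=2: 31^2 = 9 mod 28
  k=3: 31^3 = 9 * 3 = 27 mod 28
  k=4: 31^4 = 25 mod 28
  k=6: 31^6 = 25 * 9 = 1 mod 28  <- first divisor giving 1
Order = 6

6


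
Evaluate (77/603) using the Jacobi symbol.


Compute (77/603) via quadratic reciprocity:
  reciprocity: (77/603) -> +(603/77)
  reduce: (64/77)
  pull out 2: (2/77) = -1  (since 77 mod 8 = 5)
  pull out 2: (2/77) = -1  (since 77 mod 8 = 5)
  pull out 2: (2/77) = -1  (since 77 mod 8 = 5)
  pull out 2: (2/77) = -1  (since 77 mod 8 = 5)
  pull out 2: (2/77) = -1  (since 77 mod 8 = 5)
  pull out 2: (2/77) = -1  (since 77 mod 8 = 5)
  (1/77) = 1
Product of signs = 1

1


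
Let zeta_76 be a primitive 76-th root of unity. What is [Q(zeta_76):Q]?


The degree equals Euler's totient phi(76).
76 = 2^2 * 19
phi(76) = 36

36


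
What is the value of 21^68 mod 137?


p = 137 is prime and the exponent is (p-1)/2 = 68, so by Euler's criterion 21^68 = (21/137) = +1 or -1 mod 137.
Compute by square-and-multiply:
  68 = 64 + 4 (binary 1000100)
  Repeated squaring mod 137: 21^1 = 21, 21^2 = 30, 21^4 = 78, 21^8 = 56, 21^16 = 122, 21^32 = 88, 21^64 = 72
  21^68 = 21^64 * 21^4 = 72 * 78 mod 137
    72 * 78 = 5616 = 136 mod 137
  21^68 = 136 mod 137
Result 136 = p - 1 = -1 mod 137: 21 is a quadratic non-residue mod 137. As a residue in [0, p-1] the value is 136.
21^68 mod 137 = 136

136


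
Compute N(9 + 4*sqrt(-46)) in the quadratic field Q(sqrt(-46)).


N(a + b*sqrt(d)) = a^2 - d*b^2
= (9)^2 - (-46)*(4)^2
= 81 + 736
= 817

817


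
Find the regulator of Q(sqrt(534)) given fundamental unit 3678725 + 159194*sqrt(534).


epsilon = 3678725 + 159194*sqrt(534)
= 7.3574e+06
R = ln(7.3574e+06)
= 15.8112

15.8112


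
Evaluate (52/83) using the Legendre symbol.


p = 83 is prime, so compute (52/83) with the reciprocity algorithm (Jacobi-symbol steps: pull out 2s via (2/n), flip via reciprocity, reduce):
  pull out 2: (2/83) = -1  (since 83 mod 8 = 3)
  pull out 2: (2/83) = -1  (since 83 mod 8 = 3)
  reciprocity: (13/83) -> +(83/13)
  reduce: (5/13)
  reciprocity: (5/13) -> +(13/5)
  reduce: (3/5)
  reciprocity: (3/5) -> +(5/3)
  reduce: (2/3)
  pull out 2: (2/3) = -1  (since 3 mod 8 = 3)
  (1/3) = 1
Product of signs = -1
(52/83) = -1

-1


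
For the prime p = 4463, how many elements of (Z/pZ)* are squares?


For prime p, the number of non-zero quadratic residues is (p-1)/2.
= (4463-1)/2
= 2231

2231


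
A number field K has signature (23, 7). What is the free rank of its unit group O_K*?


By Dirichlet's unit theorem:
rank = r1 + r2 - 1
= 23 + 7 - 1
= 29

29


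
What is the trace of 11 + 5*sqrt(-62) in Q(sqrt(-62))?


Tr(a + b*sqrt(d)) = (a + b*sqrt(d)) + (a - b*sqrt(d)) = 2a
= 2 * (11)
= 22

22


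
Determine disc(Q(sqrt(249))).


For K = Q(sqrt(d)) with d squarefree: disc(K) = d if d = 1 mod 4, and disc(K) = 4d if d = 2 or 3 mod 4.
Here d = 249, and d mod 4 = 1.
d = 1 mod 4 (O_K = Z[(1+sqrt(d))/2]), so disc(K) = d = 249

249


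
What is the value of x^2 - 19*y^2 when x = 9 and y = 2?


x^2 - d*y^2
= 9^2 - 19*2^2
= 81 - 76
= 5

5


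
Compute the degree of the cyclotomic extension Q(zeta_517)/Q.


The degree equals Euler's totient phi(517).
517 = 11 * 47
phi(517) = 460

460


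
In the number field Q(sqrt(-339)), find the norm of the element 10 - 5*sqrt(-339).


N(a + b*sqrt(d)) = a^2 - d*b^2
= (10)^2 - (-339)*(-5)^2
= 100 + 8475
= 8575

8575


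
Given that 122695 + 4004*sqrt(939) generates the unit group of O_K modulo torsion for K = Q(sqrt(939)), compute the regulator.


epsilon = 122695 + 4004*sqrt(939)
= 245390.0000
R = ln(245390.0000)
= 12.4106

12.4106


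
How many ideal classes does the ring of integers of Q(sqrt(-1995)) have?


K = Q(sqrt(-1995)). d mod 4 = 1, so D = disc(K) = d = -1995
h(K) equals the number of primitive reduced positive-definite forms (a, b, c) = a*x^2 + b*x*y + c*y^2 with b^2 - 4ac = D,
where reduced means |b| <= a <= c, with b >= 0 whenever |b| = a or a = c, and primitive means gcd(a, b, c) = 1.
Reduced forces 3a^2 <= |D| = 1995, so 1 <= a <= 25; b must have the parity of D, and c = (b^2 - D)/(4a) must be an integer >= a.
Enumerate a = 1..25, b in [-a, a]:
  a=1: (1, 1, 499)  [1]
  a=2: none
  a=3: (3, 3, 167)  [1]
  a=4: none
  a=5: (5, 5, 101)  [1]
  a=6: none
  a=7: (7, 7, 73)  [1]
  a=8..14: none
  a=15: (15, 15, 37)  [1]
  a=16..18: none
  a=19: (19, 19, 31)  [1]
  a=20: none
  a=21: (21, 21, 29)  [1]
  a=22: none
  a=23: (23, 11, 23)  [1]
  a=24..25: none
Total reduced forms: 1 + 1 + 1 + 1 + 1 + 1 + 1 + 1 = 8
h = 8

8


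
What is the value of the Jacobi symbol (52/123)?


Compute (52/123) via quadratic reciprocity:
  pull out 2: (2/123) = -1  (since 123 mod 8 = 3)
  pull out 2: (2/123) = -1  (since 123 mod 8 = 3)
  reciprocity: (13/123) -> +(123/13)
  reduce: (6/13)
  pull out 2: (2/13) = -1  (since 13 mod 8 = 5)
  reciprocity: (3/13) -> +(13/3)
  reduce: (1/3)
  (1/3) = 1
Product of signs = -1

-1


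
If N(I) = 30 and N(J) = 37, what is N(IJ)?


N(IJ) = N(I) * N(J)
= 30 * 37
= 1110

1110


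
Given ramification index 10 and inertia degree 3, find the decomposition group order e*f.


|D_P| = e * f
= 10 * 3
= 30

30


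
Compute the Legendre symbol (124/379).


p = 379 is prime, so compute (124/379) with the reciprocity algorithm (Jacobi-symbol steps: pull out 2s via (2/n), flip via reciprocity, reduce):
  pull out 2: (2/379) = -1  (since 379 mod 8 = 3)
  pull out 2: (2/379) = -1  (since 379 mod 8 = 3)
  reciprocity: (31/379) -> -(379/31)
  reduce: (7/31)
  reciprocity: (7/31) -> -(31/7)
  reduce: (3/7)
  reciprocity: (3/7) -> -(7/3)
  reduce: (1/3)
  (1/3) = 1
Product of signs = -1
(124/379) = -1

-1


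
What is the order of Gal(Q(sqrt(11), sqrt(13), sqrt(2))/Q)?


The 3 square roots of distinct primes are multiplicatively independent over Q,
so [K:Q] = 2^3 and Gal(K/Q) is isomorphic to (Z/2Z)^3.
|Gal| = 2^3 = 8

8


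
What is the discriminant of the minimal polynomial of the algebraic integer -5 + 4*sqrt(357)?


The element -5 + 4*sqrt(357) has minimal polynomial:
x^2 + 10*x - 5687
Discriminant = (10)^2 - 4*(-5687)
= 100 + 22748
= 22848

22848


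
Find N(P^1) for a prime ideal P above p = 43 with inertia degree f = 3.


N(P^a) = p^(a*f)
= 43^(1*3)
= 43^3
= 79507

79507


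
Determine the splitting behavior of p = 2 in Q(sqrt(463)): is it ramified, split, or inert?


K = Q(sqrt(463)). Since d mod 4 = 3, disc(K) = 1852.
Check p | disc: 1852 mod 2 = 0.
p divides disc, so p ramifies: (p) = P^2 with e=2, f=1, g=1.
Therefore p is ramified.

ramified


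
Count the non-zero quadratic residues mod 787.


For prime p, the number of non-zero quadratic residues is (p-1)/2.
= (787-1)/2
= 393

393


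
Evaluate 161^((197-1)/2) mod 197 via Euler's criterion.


p = 197 is prime and the exponent is (p-1)/2 = 98, so by Euler's criterion 161^98 = (161/197) = +1 or -1 mod 197.
Compute by square-and-multiply:
  98 = 64 + 32 + 2 (binary 1100010)
  Repeated squaring mod 197: 161^1 = 161, 161^2 = 114, 161^4 = 191, 161^8 = 36, 161^16 = 114, 161^32 = 191, 161^64 = 36
  161^98 = 161^64 * 161^32 * 161^2 = 36 * 191 * 114 mod 197
    36 * 191 = 6876 = 178 mod 197
    178 * 114 = 20292 = 1 mod 197
  161^98 = 1 mod 197
Result 1: 161 is a quadratic residue mod 197.
161^98 mod 197 = 1

1


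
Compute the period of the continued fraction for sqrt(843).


Run the CF algorithm for sqrt(843).
a_0 = floor(sqrt(843)) = 29; set m_0=0, q_0=1.
Recurrence: m' = q*a - m,  q' = (d - m'^2)/q,  a' = floor((a_0 + m')/q').
  step 1: m=29, q=2, a=29
  step 2: m=29, q=1, a=58
a_2 = 2*a_0 = 58, so the period closes here.
sqrt(843) = [29; 29, 58]
Period length = 2

2


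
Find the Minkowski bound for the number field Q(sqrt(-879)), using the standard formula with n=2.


d = -879, d mod 4 = 1, so disc(K) = d = -879; |disc(K)| = 879
Imaginary quadratic field, so n = 2, s = r2 = 1, r1 = 0
M = (n!/n^n) * (4/pi)^s * sqrt(|disc(K)|) = (2!/2^2) * (4/pi)^1 * sqrt(879)
= 0.5 * 1.273240 * 29.647934
= 18.8745

18.8745


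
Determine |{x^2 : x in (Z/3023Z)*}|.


For prime p, the number of non-zero quadratic residues is (p-1)/2.
= (3023-1)/2
= 1511

1511


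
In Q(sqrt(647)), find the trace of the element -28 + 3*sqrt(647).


Tr(a + b*sqrt(d)) = (a + b*sqrt(d)) + (a - b*sqrt(d)) = 2a
= 2 * (-28)
= -56

-56


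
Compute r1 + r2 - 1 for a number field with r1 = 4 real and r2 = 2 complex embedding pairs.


By Dirichlet's unit theorem:
rank = r1 + r2 - 1
= 4 + 2 - 1
= 5

5


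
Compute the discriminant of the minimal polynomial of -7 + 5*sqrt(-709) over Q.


The element -7 + 5*sqrt(-709) has minimal polynomial:
x^2 + 14*x + 17774
Discriminant = (14)^2 - 4*(17774)
= 196 - 71096
= -70900

-70900


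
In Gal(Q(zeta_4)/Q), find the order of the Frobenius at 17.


The Frobenius at p in Gal(Q(zeta_n)/Q) = (Z/nZ)* is the class of p, so its order is ord_4(17), the smallest k >= 1 with 17^k = 1 mod 4.
n = 4 = 2^2, phi(4) = 2; the order divides phi(n).
Divisors of 2: 1, 2
Repeated squaring mod 4: 17^1 = 1, 17^2 = 1
Test divisors in increasing order:
  k=1: 17^1 = 1 mod 4  <- first divisor giving 1
Order = 1

1


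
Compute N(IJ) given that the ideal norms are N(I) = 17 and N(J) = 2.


N(IJ) = N(I) * N(J)
= 17 * 2
= 34

34


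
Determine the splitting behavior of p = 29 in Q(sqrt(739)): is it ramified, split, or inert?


K = Q(sqrt(739)). Since d mod 4 = 3, disc(K) = 2956.
Check p | disc: 2956 mod 29 = 27.
p does not divide disc. Compute Legendre symbol (d/p):
14^((29-1)/2) mod 29 = -1
(d/p) = -1, so p is inert: (p) stays prime with e=1, f=2, g=1.
Therefore p is inert.

inert


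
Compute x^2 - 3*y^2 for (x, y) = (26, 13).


x^2 - d*y^2
= 26^2 - 3*13^2
= 676 - 507
= 169

169


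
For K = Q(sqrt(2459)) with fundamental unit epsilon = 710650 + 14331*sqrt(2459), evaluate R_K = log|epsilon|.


epsilon = 710650 + 14331*sqrt(2459)
= 1.4213e+06
R = ln(1.4213e+06)
= 14.1671

14.1671


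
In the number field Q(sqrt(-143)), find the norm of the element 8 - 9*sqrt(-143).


N(a + b*sqrt(d)) = a^2 - d*b^2
= (8)^2 - (-143)*(-9)^2
= 64 + 11583
= 11647

11647


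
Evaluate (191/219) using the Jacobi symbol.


Compute (191/219) via quadratic reciprocity:
  reciprocity: (191/219) -> -(219/191)
  reduce: (28/191)
  pull out 2: (2/191) = +1  (since 191 mod 8 = 7)
  pull out 2: (2/191) = +1  (since 191 mod 8 = 7)
  reciprocity: (7/191) -> -(191/7)
  reduce: (2/7)
  pull out 2: (2/7) = +1  (since 7 mod 8 = 7)
  (1/7) = 1
Product of signs = 1

1


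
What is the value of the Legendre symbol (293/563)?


p = 563 is prime, so compute (293/563) with the reciprocity algorithm (Jacobi-symbol steps: pull out 2s via (2/n), flip via reciprocity, reduce):
  reciprocity: (293/563) -> +(563/293)
  reduce: (270/293)
  pull out 2: (2/293) = -1  (since 293 mod 8 = 5)
  reciprocity: (135/293) -> +(293/135)
  reduce: (23/135)
  reciprocity: (23/135) -> -(135/23)
  reduce: (20/23)
  pull out 2: (2/23) = +1  (since 23 mod 8 = 7)
  pull out 2: (2/23) = +1  (since 23 mod 8 = 7)
  reciprocity: (5/23) -> +(23/5)
  reduce: (3/5)
  reciprocity: (3/5) -> +(5/3)
  reduce: (2/3)
  pull out 2: (2/3) = -1  (since 3 mod 8 = 3)
  (1/3) = 1
Product of signs = -1
(293/563) = -1

-1


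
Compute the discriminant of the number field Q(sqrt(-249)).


For K = Q(sqrt(d)) with d squarefree: disc(K) = d if d = 1 mod 4, and disc(K) = 4d if d = 2 or 3 mod 4.
Here d = -249, and d mod 4 = 3.
d = 3 mod 4, not 1 (O_K = Z[sqrt(d)]), so disc(K) = 4d = 4 * (-249) = -996

-996


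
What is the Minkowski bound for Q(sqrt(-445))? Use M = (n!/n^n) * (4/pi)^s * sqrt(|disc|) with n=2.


d = -445, d mod 4 = 3, so disc(K) = 4d = -1780; |disc(K)| = 1780
Imaginary quadratic field, so n = 2, s = r2 = 1, r1 = 0
M = (n!/n^n) * (4/pi)^s * sqrt(|disc(K)|) = (2!/2^2) * (4/pi)^1 * sqrt(1780)
= 0.5 * 1.273240 * 42.190046
= 26.8590

26.8590


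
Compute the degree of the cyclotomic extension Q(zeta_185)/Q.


The degree equals Euler's totient phi(185).
185 = 5 * 37
phi(185) = 144

144


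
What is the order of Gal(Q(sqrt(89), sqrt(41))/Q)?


The 2 square roots of distinct primes are multiplicatively independent over Q,
so [K:Q] = 2^2 and Gal(K/Q) is isomorphic to (Z/2Z)^2.
|Gal| = 2^2 = 4

4


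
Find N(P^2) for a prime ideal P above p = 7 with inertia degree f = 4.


N(P^a) = p^(a*f)
= 7^(2*4)
= 7^8
= 5764801

5764801


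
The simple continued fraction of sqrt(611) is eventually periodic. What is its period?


Run the CF algorithm for sqrt(611).
a_0 = floor(sqrt(611)) = 24; set m_0=0, q_0=1.
Recurrence: m' = q*a - m,  q' = (d - m'^2)/q,  a' = floor((a_0 + m')/q').
  step 1: m=24, q=35, a=1
  step 2: m=11, q=14, a=2
  step 3: m=17, q=23, a=1
  step 4: m=6, q=25, a=1
  step 5: m=19, q=10, a=4
  step 6: m=21, q=17, a=2
  step 7: m=13, q=26, a=1
  step 8: m=13, q=17, a=2
  step 9: m=21, q=10, a=4
  step 10: m=19, q=25, a=1
  step 11: m=6, q=23, a=1
  step 12: m=17, q=14, a=2
  step 13: m=11, q=35, a=1
  step 14: m=24, q=1, a=48
a_14 = 2*a_0 = 48, so the period closes here.
sqrt(611) = [24; 1, 2, 1, 1, 4, 2, 1, 2, 4, 1, 1, 2, 1, 48]
Period length = 14

14


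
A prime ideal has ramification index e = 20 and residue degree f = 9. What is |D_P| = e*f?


|D_P| = e * f
= 20 * 9
= 180

180


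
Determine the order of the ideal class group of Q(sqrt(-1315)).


K = Q(sqrt(-1315)). d mod 4 = 1, so D = disc(K) = d = -1315
h(K) equals the number of primitive reduced positive-definite forms (a, b, c) = a*x^2 + b*x*y + c*y^2 with b^2 - 4ac = D,
where reduced means |b| <= a <= c, with b >= 0 whenever |b| = a or a = c, and primitive means gcd(a, b, c) = 1.
Reduced forces 3a^2 <= |D| = 1315, so 1 <= a <= 20; b must have the parity of D, and c = (b^2 - D)/(4a) must be an integer >= a.
Enumerate a = 1..20, b in [-a, a]:
  a=1: (1, 1, 329)  [1]
  a=2..4: none
  a=5: (5, 5, 67)  [1]
  a=6: none
  a=7: (7, -1, 47), (7, 1, 47)  [2]
  a=8..10: none
  a=11: (11, -7, 31), (11, 7, 31)  [2]
  a=12..20: none
Total reduced forms: 1 + 1 + 2 + 2 = 6
h = 6

6


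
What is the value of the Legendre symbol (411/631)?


p = 631 is prime, so compute (411/631) with the reciprocity algorithm (Jacobi-symbol steps: pull out 2s via (2/n), flip via reciprocity, reduce):
  reciprocity: (411/631) -> -(631/411)
  reduce: (220/411)
  pull out 2: (2/411) = -1  (since 411 mod 8 = 3)
  pull out 2: (2/411) = -1  (since 411 mod 8 = 3)
  reciprocity: (55/411) -> -(411/55)
  reduce: (26/55)
  pull out 2: (2/55) = +1  (since 55 mod 8 = 7)
  reciprocity: (13/55) -> +(55/13)
  reduce: (3/13)
  reciprocity: (3/13) -> +(13/3)
  reduce: (1/3)
  (1/3) = 1
Product of signs = 1
(411/631) = 1

1


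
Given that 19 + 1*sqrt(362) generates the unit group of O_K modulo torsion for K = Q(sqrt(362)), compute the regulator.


epsilon = 19 + 1*sqrt(362)
= 38.0263
R = ln(38.0263)
= 3.6383

3.6383


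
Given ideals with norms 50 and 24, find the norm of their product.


N(IJ) = N(I) * N(J)
= 50 * 24
= 1200

1200


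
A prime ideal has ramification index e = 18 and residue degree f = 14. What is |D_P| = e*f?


|D_P| = e * f
= 18 * 14
= 252

252


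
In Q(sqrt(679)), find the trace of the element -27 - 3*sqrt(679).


Tr(a + b*sqrt(d)) = (a + b*sqrt(d)) + (a - b*sqrt(d)) = 2a
= 2 * (-27)
= -54

-54


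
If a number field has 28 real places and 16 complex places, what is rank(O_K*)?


By Dirichlet's unit theorem:
rank = r1 + r2 - 1
= 28 + 16 - 1
= 43

43


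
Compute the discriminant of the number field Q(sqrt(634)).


For K = Q(sqrt(d)) with d squarefree: disc(K) = d if d = 1 mod 4, and disc(K) = 4d if d = 2 or 3 mod 4.
Here d = 634, and d mod 4 = 2.
d = 2 mod 4, not 1 (O_K = Z[sqrt(d)]), so disc(K) = 4d = 4 * (634) = 2536

2536


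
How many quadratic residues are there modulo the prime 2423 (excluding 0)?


For prime p, the number of non-zero quadratic residues is (p-1)/2.
= (2423-1)/2
= 1211

1211


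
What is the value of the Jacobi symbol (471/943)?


Compute (471/943) via quadratic reciprocity:
  reciprocity: (471/943) -> -(943/471)
  reduce: (1/471)
  (1/471) = 1
Product of signs = -1

-1


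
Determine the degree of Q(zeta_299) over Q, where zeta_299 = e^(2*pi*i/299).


The degree equals Euler's totient phi(299).
299 = 13 * 23
phi(299) = 264

264


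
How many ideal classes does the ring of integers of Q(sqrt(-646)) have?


K = Q(sqrt(-646)). d mod 4 = 2, so D = disc(K) = 4d = -2584
h(K) equals the number of primitive reduced positive-definite forms (a, b, c) = a*x^2 + b*x*y + c*y^2 with b^2 - 4ac = D,
where reduced means |b| <= a <= c, with b >= 0 whenever |b| = a or a = c, and primitive means gcd(a, b, c) = 1.
Reduced forces 3a^2 <= |D| = 2584, so 1 <= a <= 29; b must have the parity of D, and c = (b^2 - D)/(4a) must be an integer >= a.
Enumerate a = 1..29, b in [-a, a]:
  a=1: (1, 0, 646)  [1]
  a=2: (2, 0, 323)  [1]
  a=3..4: none
  a=5: (5, -4, 130), (5, 4, 130)  [2]
  a=6..9: none
  a=10: (10, -4, 65), (10, 4, 65)  [2]
  a=11: (11, -10, 61), (11, 10, 61)  [2]
  a=12: none
  a=13: (13, -4, 50), (13, 4, 50)  [2]
  a=14..16: none
  a=17: (17, 0, 38)  [1]
  a=18: none
  a=19: (19, 0, 34)  [1]
  a=20..21: none
  a=22: (22, -12, 31), (22, 12, 31)  [2]
  a=23..24: none
  a=25: (25, -4, 26), (25, 4, 26)  [2]
  a=26..29: none
Total reduced forms: 1 + 1 + 2 + 2 + 2 + 2 + 1 + 1 + 2 + 2 = 16
h = 16

16


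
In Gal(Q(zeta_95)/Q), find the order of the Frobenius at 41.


The Frobenius at p in Gal(Q(zeta_n)/Q) = (Z/nZ)* is the class of p, so its order is ord_95(41), the smallest k >= 1 with 41^k = 1 mod 95.
n = 95 = 5 * 19, phi(95) = 72; the order divides phi(n).
Divisors of 72: 1, 2, 3, 4, 6, 8, 9, 12, 18, 24, 36, 72
Repeated squaring mod 95: 41^1 = 41, 41^2 = 66, 41^4 = 81, 41^8 = 6, 41^16 = 36, 41^32 = 61, 41^64 = 16
Test divisors in increasing order:
  k=1: 41^1 = 41 mod 95
  k=2: 41^2 = 66 mod 95
  k=3: 41^3 = 66 * 41 = 46 mod 95
  k=4: 41^4 = 81 mod 95
  k=6: 41^6 = 81 * 66 = 26 mod 95
  k=8: 41^8 = 6 mod 95
  k=9: 41^9 = 6 * 41 = 56 mod 95
  k=12: 41^12 = 6 * 81 = 11 mod 95
  k=18: 41^18 = 36 * 66 = 1 mod 95  <- first divisor giving 1
Order = 18

18


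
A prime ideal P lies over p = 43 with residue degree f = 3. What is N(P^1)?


N(P^a) = p^(a*f)
= 43^(1*3)
= 43^3
= 79507

79507


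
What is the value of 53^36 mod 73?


p = 73 is prime and the exponent is (p-1)/2 = 36, so by Euler's criterion 53^36 = (53/73) = +1 or -1 mod 73.
Compute by square-and-multiply:
  36 = 32 + 4 (binary 100100)
  Repeated squaring mod 73: 53^1 = 53, 53^2 = 35, 53^4 = 57, 53^8 = 37, 53^16 = 55, 53^32 = 32
  53^36 = 53^32 * 53^4 = 32 * 57 mod 73
    32 * 57 = 1824 = 72 mod 73
  53^36 = 72 mod 73
Result 72 = p - 1 = -1 mod 73: 53 is a quadratic non-residue mod 73. As a residue in [0, p-1] the value is 72.
53^36 mod 73 = 72

72


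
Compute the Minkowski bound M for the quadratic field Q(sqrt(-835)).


d = -835, d mod 4 = 1, so disc(K) = d = -835; |disc(K)| = 835
Imaginary quadratic field, so n = 2, s = r2 = 1, r1 = 0
M = (n!/n^n) * (4/pi)^s * sqrt(|disc(K)|) = (2!/2^2) * (4/pi)^1 * sqrt(835)
= 0.5 * 1.273240 * 28.896367
= 18.3960

18.3960


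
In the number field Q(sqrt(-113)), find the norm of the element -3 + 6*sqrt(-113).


N(a + b*sqrt(d)) = a^2 - d*b^2
= (-3)^2 - (-113)*(6)^2
= 9 + 4068
= 4077

4077


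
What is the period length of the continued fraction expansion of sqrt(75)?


Run the CF algorithm for sqrt(75).
a_0 = floor(sqrt(75)) = 8; set m_0=0, q_0=1.
Recurrence: m' = q*a - m,  q' = (d - m'^2)/q,  a' = floor((a_0 + m')/q').
  step 1: m=8, q=11, a=1
  step 2: m=3, q=6, a=1
  step 3: m=3, q=11, a=1
  step 4: m=8, q=1, a=16
a_4 = 2*a_0 = 16, so the period closes here.
sqrt(75) = [8; 1, 1, 1, 16]
Period length = 4

4


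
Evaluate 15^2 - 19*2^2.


x^2 - d*y^2
= 15^2 - 19*2^2
= 225 - 76
= 149

149


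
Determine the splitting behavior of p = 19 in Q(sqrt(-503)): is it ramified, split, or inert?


K = Q(sqrt(-503)). Since d mod 4 = 1, disc(K) = -503.
Check p | disc: -503 mod 19 = 10.
p does not divide disc. Compute Legendre symbol (d/p):
10^((19-1)/2) mod 19 = -1
(d/p) = -1, so p is inert: (p) stays prime with e=1, f=2, g=1.
Therefore p is inert.

inert


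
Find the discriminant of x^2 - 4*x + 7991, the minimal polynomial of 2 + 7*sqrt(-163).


The element 2 + 7*sqrt(-163) has minimal polynomial:
x^2 - 4*x + 7991
Discriminant = (-4)^2 - 4*(7991)
= 16 - 31964
= -31948

-31948


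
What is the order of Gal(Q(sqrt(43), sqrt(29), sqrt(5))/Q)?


The 3 square roots of distinct primes are multiplicatively independent over Q,
so [K:Q] = 2^3 and Gal(K/Q) is isomorphic to (Z/2Z)^3.
|Gal| = 2^3 = 8

8


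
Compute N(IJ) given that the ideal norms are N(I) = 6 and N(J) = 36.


N(IJ) = N(I) * N(J)
= 6 * 36
= 216

216


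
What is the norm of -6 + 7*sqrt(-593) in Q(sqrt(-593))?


N(a + b*sqrt(d)) = a^2 - d*b^2
= (-6)^2 - (-593)*(7)^2
= 36 + 29057
= 29093

29093


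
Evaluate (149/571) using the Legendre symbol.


p = 571 is prime, so compute (149/571) with the reciprocity algorithm (Jacobi-symbol steps: pull out 2s via (2/n), flip via reciprocity, reduce):
  reciprocity: (149/571) -> +(571/149)
  reduce: (124/149)
  pull out 2: (2/149) = -1  (since 149 mod 8 = 5)
  pull out 2: (2/149) = -1  (since 149 mod 8 = 5)
  reciprocity: (31/149) -> +(149/31)
  reduce: (25/31)
  reciprocity: (25/31) -> +(31/25)
  reduce: (6/25)
  pull out 2: (2/25) = +1  (since 25 mod 8 = 1)
  reciprocity: (3/25) -> +(25/3)
  reduce: (1/3)
  (1/3) = 1
Product of signs = 1
(149/571) = 1

1


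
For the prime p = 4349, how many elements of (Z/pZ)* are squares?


For prime p, the number of non-zero quadratic residues is (p-1)/2.
= (4349-1)/2
= 2174

2174


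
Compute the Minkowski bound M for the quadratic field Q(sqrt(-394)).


d = -394, d mod 4 = 2, so disc(K) = 4d = -1576; |disc(K)| = 1576
Imaginary quadratic field, so n = 2, s = r2 = 1, r1 = 0
M = (n!/n^n) * (4/pi)^s * sqrt(|disc(K)|) = (2!/2^2) * (4/pi)^1 * sqrt(1576)
= 0.5 * 1.273240 * 39.698866
= 25.2731

25.2731


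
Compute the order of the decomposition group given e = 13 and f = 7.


|D_P| = e * f
= 13 * 7
= 91

91


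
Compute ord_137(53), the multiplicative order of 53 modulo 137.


We want ord_137(53), the smallest k >= 1 with 53^k = 1 mod 137.
n = 137 = 137, phi(137) = 136; the order divides phi(n).
Divisors of 136: 1, 2, 4, 8, 17, 34, 68, 136
Repeated squaring mod 137: 53^1 = 53, 53^2 = 69, 53^4 = 103, 53^8 = 60, 53^16 = 38, 53^32 = 74, 53^64 = 133, 53^128 = 16
Test divisors in increasing order:
  k=1: 53^1 = 53 mod 137
  k=2: 53^2 = 69 mod 137
  k=4: 53^4 = 103 mod 137
  k=8: 53^8 = 60 mod 137
  k=17: 53^17 = 38 * 53 = 96 mod 137
  k=34: 53^34 = 74 * 69 = 37 mod 137
  k=68: 53^68 = 133 * 103 = 136 mod 137
  k=136: 53^136 = 16 * 60 = 1 mod 137  <- first divisor giving 1
Order = 136

136


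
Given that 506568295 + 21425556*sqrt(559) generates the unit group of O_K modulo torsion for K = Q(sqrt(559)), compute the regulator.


epsilon = 506568295 + 21425556*sqrt(559)
= 1.0131e+09
R = ln(1.0131e+09)
= 20.7363

20.7363


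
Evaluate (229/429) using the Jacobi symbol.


Compute (229/429) via quadratic reciprocity:
  reciprocity: (229/429) -> +(429/229)
  reduce: (200/229)
  pull out 2: (2/229) = -1  (since 229 mod 8 = 5)
  pull out 2: (2/229) = -1  (since 229 mod 8 = 5)
  pull out 2: (2/229) = -1  (since 229 mod 8 = 5)
  reciprocity: (25/229) -> +(229/25)
  reduce: (4/25)
  pull out 2: (2/25) = +1  (since 25 mod 8 = 1)
  pull out 2: (2/25) = +1  (since 25 mod 8 = 1)
  (1/25) = 1
Product of signs = -1

-1


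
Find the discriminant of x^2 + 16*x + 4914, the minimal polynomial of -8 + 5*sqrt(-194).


The element -8 + 5*sqrt(-194) has minimal polynomial:
x^2 + 16*x + 4914
Discriminant = (16)^2 - 4*(4914)
= 256 - 19656
= -19400

-19400


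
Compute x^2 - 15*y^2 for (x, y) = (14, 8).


x^2 - d*y^2
= 14^2 - 15*8^2
= 196 - 960
= -764

-764


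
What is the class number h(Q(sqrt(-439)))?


K = Q(sqrt(-439)). d mod 4 = 1, so D = disc(K) = d = -439
h(K) equals the number of primitive reduced positive-definite forms (a, b, c) = a*x^2 + b*x*y + c*y^2 with b^2 - 4ac = D,
where reduced means |b| <= a <= c, with b >= 0 whenever |b| = a or a = c, and primitive means gcd(a, b, c) = 1.
Reduced forces 3a^2 <= |D| = 439, so 1 <= a <= 12; b must have the parity of D, and c = (b^2 - D)/(4a) must be an integer >= a.
Enumerate a = 1..12, b in [-a, a]:
  a=1: (1, 1, 110)  [1]
  a=2: (2, -1, 55), (2, 1, 55)  [2]
  a=3: none
  a=4: (4, -3, 28), (4, 3, 28)  [2]
  a=5: (5, -1, 22), (5, 1, 22)  [2]
  a=6: none
  a=7: (7, -3, 16), (7, 3, 16)  [2]
  a=8: (8, -3, 14), (8, 3, 14)  [2]
  a=9: none
  a=10: (10, -9, 13), (10, -1, 11), (10, 1, 11), (10, 9, 13)  [4]
  a=11..12: none
Total reduced forms: 1 + 2 + 2 + 2 + 2 + 2 + 4 = 15
h = 15

15


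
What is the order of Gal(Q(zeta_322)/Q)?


|Gal(Q(zeta_322)/Q)| = phi(322)
= 132

132


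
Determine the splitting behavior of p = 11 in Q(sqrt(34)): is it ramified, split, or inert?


K = Q(sqrt(34)). Since d mod 4 = 2, disc(K) = 136.
Check p | disc: 136 mod 11 = 4.
p does not divide disc. Compute Legendre symbol (d/p):
1^((11-1)/2) mod 11 = 1
(d/p) = 1, so p splits: (p) = P*P' with e=1, f=1, g=2.
Therefore p is split.

split


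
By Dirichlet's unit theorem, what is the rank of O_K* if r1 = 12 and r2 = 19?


By Dirichlet's unit theorem:
rank = r1 + r2 - 1
= 12 + 19 - 1
= 30

30


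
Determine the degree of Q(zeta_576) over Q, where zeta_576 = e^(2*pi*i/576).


The degree equals Euler's totient phi(576).
576 = 2^6 * 3^2
phi(576) = 192

192


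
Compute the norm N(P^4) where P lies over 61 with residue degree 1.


N(P^a) = p^(a*f)
= 61^(4*1)
= 61^4
= 13845841

13845841


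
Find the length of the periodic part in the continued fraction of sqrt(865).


Run the CF algorithm for sqrt(865).
a_0 = floor(sqrt(865)) = 29; set m_0=0, q_0=1.
Recurrence: m' = q*a - m,  q' = (d - m'^2)/q,  a' = floor((a_0 + m')/q').
  step 1: m=29, q=24, a=2
  step 2: m=19, q=21, a=2
  step 3: m=23, q=16, a=3
  step 4: m=25, q=15, a=3
  step 5: m=20, q=31, a=1
  step 6: m=11, q=24, a=1
  step 7: m=13, q=29, a=1
  step 8: m=16, q=21, a=2
  step 9: m=26, q=9, a=6
  step 10: m=28, q=9, a=6
  step 11: m=26, q=21, a=2
  step 12: m=16, q=29, a=1
  step 13: m=13, q=24, a=1
  step 14: m=11, q=31, a=1
  step 15: m=20, q=15, a=3
  step 16: m=25, q=16, a=3
  step 17: m=23, q=21, a=2
  step 18: m=19, q=24, a=2
  step 19: m=29, q=1, a=58
a_19 = 2*a_0 = 58, so the period closes here.
sqrt(865) = [29; 2, 2, 3, 3, 1, 1, 1, 2, 6, 6, 2, 1, 1, 1, 3, 3, 2, 2, 58]
Period length = 19

19


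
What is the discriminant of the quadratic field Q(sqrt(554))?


For K = Q(sqrt(d)) with d squarefree: disc(K) = d if d = 1 mod 4, and disc(K) = 4d if d = 2 or 3 mod 4.
Here d = 554, and d mod 4 = 2.
d = 2 mod 4, not 1 (O_K = Z[sqrt(d)]), so disc(K) = 4d = 4 * (554) = 2216

2216


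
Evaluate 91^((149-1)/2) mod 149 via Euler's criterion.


p = 149 is prime and the exponent is (p-1)/2 = 74, so by Euler's criterion 91^74 = (91/149) = +1 or -1 mod 149.
Compute by square-and-multiply:
  74 = 64 + 8 + 2 (binary 1001010)
  Repeated squaring mod 149: 91^1 = 91, 91^2 = 86, 91^4 = 95, 91^8 = 85, 91^16 = 73, 91^32 = 114, 91^64 = 33
  91^74 = 91^64 * 91^8 * 91^2 = 33 * 85 * 86 mod 149
    33 * 85 = 2805 = 123 mod 149
    123 * 86 = 10578 = 148 mod 149
  91^74 = 148 mod 149
Result 148 = p - 1 = -1 mod 149: 91 is a quadratic non-residue mod 149. As a residue in [0, p-1] the value is 148.
91^74 mod 149 = 148

148


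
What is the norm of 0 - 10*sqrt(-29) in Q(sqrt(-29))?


N(a + b*sqrt(d)) = a^2 - d*b^2
= (0)^2 - (-29)*(-10)^2
= 0 + 2900
= 2900

2900


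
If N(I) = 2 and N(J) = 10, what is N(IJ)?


N(IJ) = N(I) * N(J)
= 2 * 10
= 20

20


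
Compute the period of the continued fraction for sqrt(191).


Run the CF algorithm for sqrt(191).
a_0 = floor(sqrt(191)) = 13; set m_0=0, q_0=1.
Recurrence: m' = q*a - m,  q' = (d - m'^2)/q,  a' = floor((a_0 + m')/q').
  step 1: m=13, q=22, a=1
  step 2: m=9, q=5, a=4
  step 3: m=11, q=14, a=1
  step 4: m=3, q=13, a=1
  step 5: m=10, q=7, a=3
  step 6: m=11, q=10, a=2
  step 7: m=9, q=11, a=2
  step 8: m=13, q=2, a=13
  step 9: m=13, q=11, a=2
  step 10: m=9, q=10, a=2
  step 11: m=11, q=7, a=3
  step 12: m=10, q=13, a=1
  step 13: m=3, q=14, a=1
  step 14: m=11, q=5, a=4
  step 15: m=9, q=22, a=1
  step 16: m=13, q=1, a=26
a_16 = 2*a_0 = 26, so the period closes here.
sqrt(191) = [13; 1, 4, 1, 1, 3, 2, 2, 13, 2, 2, 3, 1, 1, 4, 1, 26]
Period length = 16

16
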